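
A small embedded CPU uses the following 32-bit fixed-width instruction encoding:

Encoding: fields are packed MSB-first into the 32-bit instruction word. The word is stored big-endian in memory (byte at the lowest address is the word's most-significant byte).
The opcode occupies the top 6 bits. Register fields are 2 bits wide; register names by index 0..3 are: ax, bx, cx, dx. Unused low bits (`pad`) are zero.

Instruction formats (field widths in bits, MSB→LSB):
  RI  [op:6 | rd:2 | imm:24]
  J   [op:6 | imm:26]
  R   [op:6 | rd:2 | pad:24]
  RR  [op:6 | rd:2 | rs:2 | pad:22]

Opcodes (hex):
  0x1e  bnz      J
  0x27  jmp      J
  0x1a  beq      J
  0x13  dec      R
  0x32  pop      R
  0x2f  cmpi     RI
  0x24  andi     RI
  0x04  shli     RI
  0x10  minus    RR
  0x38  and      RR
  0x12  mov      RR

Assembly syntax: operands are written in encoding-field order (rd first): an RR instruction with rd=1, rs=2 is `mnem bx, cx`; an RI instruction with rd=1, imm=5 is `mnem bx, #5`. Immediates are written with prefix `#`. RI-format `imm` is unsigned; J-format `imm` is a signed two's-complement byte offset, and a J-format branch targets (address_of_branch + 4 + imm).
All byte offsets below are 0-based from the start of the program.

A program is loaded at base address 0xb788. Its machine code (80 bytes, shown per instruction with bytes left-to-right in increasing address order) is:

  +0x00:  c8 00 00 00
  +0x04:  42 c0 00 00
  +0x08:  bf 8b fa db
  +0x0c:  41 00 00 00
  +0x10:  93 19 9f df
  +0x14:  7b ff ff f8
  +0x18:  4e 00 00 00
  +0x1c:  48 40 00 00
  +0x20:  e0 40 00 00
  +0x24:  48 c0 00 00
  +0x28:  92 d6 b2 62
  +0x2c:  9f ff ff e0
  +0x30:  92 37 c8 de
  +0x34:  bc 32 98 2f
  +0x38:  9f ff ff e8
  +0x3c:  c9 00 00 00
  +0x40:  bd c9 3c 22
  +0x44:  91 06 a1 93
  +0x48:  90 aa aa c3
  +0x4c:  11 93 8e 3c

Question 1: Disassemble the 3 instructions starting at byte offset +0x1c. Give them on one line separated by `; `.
off 0x1c: read 48 40 00 00 as big → 0x48400000
  opcode bits[31:26]=0x12: mov/RR
  rd: (w>>24)&0x3=0x0 → ax
  rs: (w>>22)&0x3=0x1 → bx
off 0x20: read e0 40 00 00 as big → 0xe0400000
  opcode bits[31:26]=0x38: and/RR
  rd: (w>>24)&0x3=0x0 → ax
  rs: (w>>22)&0x3=0x1 → bx
off 0x24: read 48 c0 00 00 as big → 0x48c00000
  opcode bits[31:26]=0x12: mov/RR
  rd: (w>>24)&0x3=0x0 → ax
  rs: (w>>22)&0x3=0x3 → dx

mov ax, bx; and ax, bx; mov ax, dx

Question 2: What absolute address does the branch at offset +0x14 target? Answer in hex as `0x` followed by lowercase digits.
off 0x14: read 7b ff ff f8 as big → 0x7bfffff8
  op=0x7bfffff8>>26=0x1e ⇒ bnz (J)
  imm@[25:0]=0x3fffff8 (s26→-8) ⇒ #-8
  target = base 0xb788 + off 0x14 + 4 + imm -8 = 0xb798

0xb798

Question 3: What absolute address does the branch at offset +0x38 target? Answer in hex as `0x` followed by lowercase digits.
0xb7ac

@+38  big-endian(9f ff ff e8) = 0x9fffffe8
  opcode bits[31:26]=0x27: jmp/J
  imm@[25:0]=0x3ffffe8 (s26→-24) ⇒ #-24
  target = base 0xb788 + off 0x38 + 4 + imm -24 = 0xb7ac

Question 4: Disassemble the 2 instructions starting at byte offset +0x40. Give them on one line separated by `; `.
[40] bd c9 3c 22 → 0xbdc93c22
  op=0xbdc93c22>>26=0x2f ⇒ cmpi (RI)
  [25:24] rd=1 = bx
  [23:0] imm=13188130 = #13188130
[44] 91 06 a1 93 → 0x9106a193
  op=0x9106a193>>26=0x24 ⇒ andi (RI)
  [25:24] rd=1 = bx
  [23:0] imm=434579 = #434579

cmpi bx, #13188130; andi bx, #434579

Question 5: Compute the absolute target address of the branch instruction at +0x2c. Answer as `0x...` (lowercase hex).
0xb798

+0x2c: 9f ff ff e0 ⇒ word 0x9fffffe0 (big)
  opcode bits[31:26]=0x27: jmp/J
  imm: (w>>0)&0x3ffffff=0x3ffffe0 (s26→-32) → #-32
  target = base 0xb788 + off 0x2c + 4 + imm -32 = 0xb798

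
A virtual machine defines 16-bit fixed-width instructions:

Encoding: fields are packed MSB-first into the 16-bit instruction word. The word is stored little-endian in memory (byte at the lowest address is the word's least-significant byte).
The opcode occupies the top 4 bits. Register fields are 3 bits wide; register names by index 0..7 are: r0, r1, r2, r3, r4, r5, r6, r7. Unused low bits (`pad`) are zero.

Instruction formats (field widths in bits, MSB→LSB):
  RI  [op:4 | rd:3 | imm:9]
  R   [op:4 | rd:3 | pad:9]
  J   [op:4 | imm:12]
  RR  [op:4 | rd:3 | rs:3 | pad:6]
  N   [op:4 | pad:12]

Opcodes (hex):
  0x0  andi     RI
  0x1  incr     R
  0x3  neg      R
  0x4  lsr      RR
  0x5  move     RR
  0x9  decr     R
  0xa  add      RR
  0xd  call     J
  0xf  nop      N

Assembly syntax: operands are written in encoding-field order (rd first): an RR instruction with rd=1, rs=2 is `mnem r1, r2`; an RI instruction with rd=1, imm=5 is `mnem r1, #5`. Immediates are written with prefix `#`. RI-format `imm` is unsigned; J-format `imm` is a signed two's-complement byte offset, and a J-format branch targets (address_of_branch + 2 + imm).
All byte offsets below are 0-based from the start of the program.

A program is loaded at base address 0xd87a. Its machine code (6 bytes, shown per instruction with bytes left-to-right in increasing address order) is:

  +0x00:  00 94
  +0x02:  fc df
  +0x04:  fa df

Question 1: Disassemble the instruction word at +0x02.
call #-4

@+02  little-endian(fc df) = 0xdffc
  opcode bits[15:12]=0xd: call/J
  [11:0] imm=4092 (s12→-4) = #-4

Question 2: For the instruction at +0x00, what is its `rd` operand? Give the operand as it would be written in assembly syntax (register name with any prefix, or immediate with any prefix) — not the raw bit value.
+0x00: 00 94 ⇒ word 0x9400 (little)
  top 4b → 0x9 → decr [R]
  [11:9] rd=2 = r2

r2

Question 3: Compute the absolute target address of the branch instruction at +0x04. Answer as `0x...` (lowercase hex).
0xd87a

off 0x04: read fa df as little → 0xdffa
  opcode bits[15:12]=0xd: call/J
  imm: (w>>0)&0xfff=0xffa (s12→-6) → #-6
  target = base 0xd87a + off 0x04 + 2 + imm -6 = 0xd87a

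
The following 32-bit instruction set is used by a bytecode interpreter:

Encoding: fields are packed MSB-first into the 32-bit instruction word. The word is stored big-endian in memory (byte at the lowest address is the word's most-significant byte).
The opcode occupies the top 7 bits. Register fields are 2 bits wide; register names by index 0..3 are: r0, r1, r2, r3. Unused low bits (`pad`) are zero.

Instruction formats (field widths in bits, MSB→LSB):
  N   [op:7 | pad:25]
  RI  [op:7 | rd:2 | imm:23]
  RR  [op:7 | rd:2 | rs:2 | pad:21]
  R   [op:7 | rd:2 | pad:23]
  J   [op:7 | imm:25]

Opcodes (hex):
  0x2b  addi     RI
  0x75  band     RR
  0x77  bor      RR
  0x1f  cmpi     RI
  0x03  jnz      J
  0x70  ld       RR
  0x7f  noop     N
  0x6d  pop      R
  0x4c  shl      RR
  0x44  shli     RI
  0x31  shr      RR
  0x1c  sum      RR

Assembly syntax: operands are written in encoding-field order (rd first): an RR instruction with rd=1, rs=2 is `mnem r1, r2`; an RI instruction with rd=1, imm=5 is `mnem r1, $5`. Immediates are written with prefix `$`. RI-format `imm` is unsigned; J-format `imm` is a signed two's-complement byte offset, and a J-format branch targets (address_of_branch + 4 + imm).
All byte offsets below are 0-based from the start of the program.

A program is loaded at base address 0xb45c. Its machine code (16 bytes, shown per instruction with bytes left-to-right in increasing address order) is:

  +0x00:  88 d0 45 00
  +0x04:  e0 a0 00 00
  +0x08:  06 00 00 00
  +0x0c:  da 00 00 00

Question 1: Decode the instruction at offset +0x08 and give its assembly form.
[08] 06 00 00 00 → 0x06000000
  opcode bits[31:25]=0x3: jnz/J
  imm@[24:0]=0x0 ⇒ $0

jnz $0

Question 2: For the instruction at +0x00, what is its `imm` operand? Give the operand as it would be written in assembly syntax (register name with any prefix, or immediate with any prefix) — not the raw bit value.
$5260544

[00] 88 d0 45 00 → 0x88d04500
  op=0x88d04500>>25=0x44 ⇒ shli (RI)
  rd@[24:23]=0x1 ⇒ r1
  imm@[22:0]=0x504500 ⇒ $5260544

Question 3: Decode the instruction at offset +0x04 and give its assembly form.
[04] e0 a0 00 00 → 0xe0a00000
  op=0xe0a00000>>25=0x70 ⇒ ld (RR)
  rd@[24:23]=0x1 ⇒ r1
  rs@[22:21]=0x1 ⇒ r1

ld r1, r1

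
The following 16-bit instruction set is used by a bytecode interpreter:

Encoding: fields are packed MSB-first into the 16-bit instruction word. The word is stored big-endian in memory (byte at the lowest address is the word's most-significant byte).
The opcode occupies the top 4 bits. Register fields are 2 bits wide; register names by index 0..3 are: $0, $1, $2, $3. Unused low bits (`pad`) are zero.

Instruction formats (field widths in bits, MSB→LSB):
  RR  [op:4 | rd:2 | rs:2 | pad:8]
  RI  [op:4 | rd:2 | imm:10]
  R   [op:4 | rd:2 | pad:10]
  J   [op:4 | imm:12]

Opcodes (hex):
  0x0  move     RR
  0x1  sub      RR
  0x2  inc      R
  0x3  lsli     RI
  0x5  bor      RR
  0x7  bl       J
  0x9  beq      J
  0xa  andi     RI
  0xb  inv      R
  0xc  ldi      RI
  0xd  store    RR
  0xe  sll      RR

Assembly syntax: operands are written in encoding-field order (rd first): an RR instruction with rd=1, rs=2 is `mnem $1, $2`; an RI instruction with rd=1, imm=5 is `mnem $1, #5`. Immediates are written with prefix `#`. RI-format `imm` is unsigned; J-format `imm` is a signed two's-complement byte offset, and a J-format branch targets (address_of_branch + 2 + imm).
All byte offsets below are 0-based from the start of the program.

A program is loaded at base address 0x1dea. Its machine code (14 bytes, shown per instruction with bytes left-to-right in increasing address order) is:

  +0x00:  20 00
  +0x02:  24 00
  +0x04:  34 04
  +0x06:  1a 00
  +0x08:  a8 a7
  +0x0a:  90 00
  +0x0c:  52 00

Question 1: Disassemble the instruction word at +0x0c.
bor $0, $2

off 0x0c: read 52 00 as big → 0x5200
  top 4b → 0x5 → bor [RR]
  rd@[11:10]=0x0 ⇒ $0
  rs@[9:8]=0x2 ⇒ $2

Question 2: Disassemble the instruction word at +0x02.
inc $1

@+02  big-endian(24 00) = 0x2400
  op=0x2400>>12=0x2 ⇒ inc (R)
  rd@[11:10]=0x1 ⇒ $1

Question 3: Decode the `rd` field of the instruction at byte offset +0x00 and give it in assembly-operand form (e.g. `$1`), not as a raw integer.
$0

@+00  big-endian(20 00) = 0x2000
  opcode bits[15:12]=0x2: inc/R
  rd: (w>>10)&0x3=0x0 → $0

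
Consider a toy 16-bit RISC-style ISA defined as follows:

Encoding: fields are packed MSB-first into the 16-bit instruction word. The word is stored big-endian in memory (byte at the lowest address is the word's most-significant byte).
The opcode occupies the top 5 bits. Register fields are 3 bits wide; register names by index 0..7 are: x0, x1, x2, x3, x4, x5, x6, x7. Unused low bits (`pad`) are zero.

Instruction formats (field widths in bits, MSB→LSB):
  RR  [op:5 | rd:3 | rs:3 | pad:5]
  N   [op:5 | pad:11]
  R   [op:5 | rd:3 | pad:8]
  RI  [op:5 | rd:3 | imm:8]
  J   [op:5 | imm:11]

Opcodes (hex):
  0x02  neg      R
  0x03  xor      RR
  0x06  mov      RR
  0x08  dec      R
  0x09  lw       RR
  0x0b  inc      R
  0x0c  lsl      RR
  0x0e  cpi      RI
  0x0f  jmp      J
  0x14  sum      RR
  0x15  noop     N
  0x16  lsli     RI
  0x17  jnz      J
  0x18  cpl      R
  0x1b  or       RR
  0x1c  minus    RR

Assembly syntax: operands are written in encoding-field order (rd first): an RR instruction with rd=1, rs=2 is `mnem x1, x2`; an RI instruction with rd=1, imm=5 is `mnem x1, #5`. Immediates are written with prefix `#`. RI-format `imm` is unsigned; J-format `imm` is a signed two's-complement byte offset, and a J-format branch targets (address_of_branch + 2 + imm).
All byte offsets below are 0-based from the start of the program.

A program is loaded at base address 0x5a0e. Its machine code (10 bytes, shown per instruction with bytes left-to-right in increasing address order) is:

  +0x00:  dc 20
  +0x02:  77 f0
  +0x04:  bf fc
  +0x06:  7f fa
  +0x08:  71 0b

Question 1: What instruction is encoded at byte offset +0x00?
+0x00: dc 20 ⇒ word 0xdc20 (big)
  opcode bits[15:11]=0x1b: or/RR
  rd@[10:8]=0x4 ⇒ x4
  rs@[7:5]=0x1 ⇒ x1

or x4, x1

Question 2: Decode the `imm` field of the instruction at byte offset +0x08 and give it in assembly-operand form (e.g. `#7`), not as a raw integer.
+0x08: 71 0b ⇒ word 0x710b (big)
  top 5b → 0xe → cpi [RI]
  rd@[10:8]=0x1 ⇒ x1
  imm@[7:0]=0xb ⇒ #11

#11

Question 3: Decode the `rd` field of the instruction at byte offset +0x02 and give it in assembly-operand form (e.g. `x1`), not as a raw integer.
@+02  big-endian(77 f0) = 0x77f0
  opcode bits[15:11]=0xe: cpi/RI
  rd: (w>>8)&0x7=0x7 → x7
  imm: (w>>0)&0xff=0xf0 → #240

x7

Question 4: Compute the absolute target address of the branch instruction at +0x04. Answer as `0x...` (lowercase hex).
@+04  big-endian(bf fc) = 0xbffc
  opcode bits[15:11]=0x17: jnz/J
  imm: (w>>0)&0x7ff=0x7fc (s11→-4) → #-4
  target = base 0x5a0e + off 0x04 + 2 + imm -4 = 0x5a10

0x5a10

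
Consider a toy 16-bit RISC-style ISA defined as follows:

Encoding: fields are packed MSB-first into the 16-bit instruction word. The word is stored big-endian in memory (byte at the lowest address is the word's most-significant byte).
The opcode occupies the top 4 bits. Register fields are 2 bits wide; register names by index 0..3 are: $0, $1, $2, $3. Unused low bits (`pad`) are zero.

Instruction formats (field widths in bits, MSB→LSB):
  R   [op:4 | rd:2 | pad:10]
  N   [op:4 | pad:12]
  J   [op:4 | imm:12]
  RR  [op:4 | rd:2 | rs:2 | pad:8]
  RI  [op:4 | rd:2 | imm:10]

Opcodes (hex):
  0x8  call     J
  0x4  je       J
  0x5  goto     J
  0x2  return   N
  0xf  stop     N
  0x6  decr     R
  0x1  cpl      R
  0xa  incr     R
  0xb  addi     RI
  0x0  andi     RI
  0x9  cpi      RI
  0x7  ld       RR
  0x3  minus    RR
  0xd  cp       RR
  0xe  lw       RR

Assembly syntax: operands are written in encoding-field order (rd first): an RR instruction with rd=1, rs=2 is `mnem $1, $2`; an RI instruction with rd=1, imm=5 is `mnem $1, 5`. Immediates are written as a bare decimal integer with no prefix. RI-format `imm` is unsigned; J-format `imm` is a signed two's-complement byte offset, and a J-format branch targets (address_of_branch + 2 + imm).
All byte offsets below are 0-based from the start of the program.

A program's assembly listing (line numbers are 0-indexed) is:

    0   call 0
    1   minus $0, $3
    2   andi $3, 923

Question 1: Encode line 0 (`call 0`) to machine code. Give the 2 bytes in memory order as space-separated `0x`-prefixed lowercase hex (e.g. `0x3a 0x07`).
0x80 0x00

line 0 (call): pack op=0x8:4|imm=0:12 = 0x8000; big→ 80 00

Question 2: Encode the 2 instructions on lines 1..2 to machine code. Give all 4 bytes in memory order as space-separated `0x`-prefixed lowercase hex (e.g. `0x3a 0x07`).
0x33 0x00 0x0f 0x9b

1. minus fields op=0x3:4|rd=0:2|rs=3:2|pad=0:8 → word 3300h → 33 00
2. andi fields op=0x0:4|rd=3:2|imm=923:10 → word 0f9bh → 0f 9b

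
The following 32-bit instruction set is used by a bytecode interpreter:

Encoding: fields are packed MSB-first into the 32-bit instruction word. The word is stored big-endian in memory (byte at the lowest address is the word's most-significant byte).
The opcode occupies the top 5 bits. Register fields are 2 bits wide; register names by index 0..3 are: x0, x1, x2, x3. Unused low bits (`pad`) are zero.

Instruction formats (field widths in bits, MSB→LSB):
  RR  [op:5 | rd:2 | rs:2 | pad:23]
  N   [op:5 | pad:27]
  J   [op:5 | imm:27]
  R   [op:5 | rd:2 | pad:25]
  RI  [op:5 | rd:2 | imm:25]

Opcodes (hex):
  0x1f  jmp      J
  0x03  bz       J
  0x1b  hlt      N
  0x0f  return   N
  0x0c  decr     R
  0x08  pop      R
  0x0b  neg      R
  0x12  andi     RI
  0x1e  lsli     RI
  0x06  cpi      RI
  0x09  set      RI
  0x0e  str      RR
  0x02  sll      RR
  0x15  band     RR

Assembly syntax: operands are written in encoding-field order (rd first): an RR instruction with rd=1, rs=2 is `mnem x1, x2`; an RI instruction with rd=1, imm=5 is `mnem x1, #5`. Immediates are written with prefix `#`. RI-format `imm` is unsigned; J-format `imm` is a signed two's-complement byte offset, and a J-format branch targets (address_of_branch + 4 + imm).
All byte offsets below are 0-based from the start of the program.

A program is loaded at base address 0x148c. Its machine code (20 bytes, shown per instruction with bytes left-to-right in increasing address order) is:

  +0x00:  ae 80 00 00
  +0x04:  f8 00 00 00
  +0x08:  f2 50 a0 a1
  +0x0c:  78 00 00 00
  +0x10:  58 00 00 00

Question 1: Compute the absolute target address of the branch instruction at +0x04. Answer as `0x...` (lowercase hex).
[04] f8 00 00 00 → 0xf8000000
  op=0xf8000000>>27=0x1f ⇒ jmp (J)
  imm: (w>>0)&0x7ffffff=0x0 → #0
  target = base 0x148c + off 0x04 + 4 + imm 0 = 0x1494

0x1494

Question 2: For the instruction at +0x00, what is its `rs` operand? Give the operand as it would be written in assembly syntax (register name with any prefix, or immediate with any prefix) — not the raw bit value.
off 0x00: read ae 80 00 00 as big → 0xae800000
  opcode bits[31:27]=0x15: band/RR
  [26:25] rd=3 = x3
  [24:23] rs=1 = x1

x1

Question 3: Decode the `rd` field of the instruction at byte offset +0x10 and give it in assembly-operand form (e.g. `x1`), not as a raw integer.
@+10  big-endian(58 00 00 00) = 0x58000000
  top 5b → 0xb → neg [R]
  [26:25] rd=0 = x0

x0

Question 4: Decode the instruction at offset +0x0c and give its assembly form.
@+0c  big-endian(78 00 00 00) = 0x78000000
  top 5b → 0xf → return [N]

return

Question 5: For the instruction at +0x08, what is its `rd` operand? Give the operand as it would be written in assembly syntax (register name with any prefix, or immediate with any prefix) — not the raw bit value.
off 0x08: read f2 50 a0 a1 as big → 0xf250a0a1
  top 5b → 0x1e → lsli [RI]
  rd: (w>>25)&0x3=0x1 → x1
  imm: (w>>0)&0x1ffffff=0x50a0a1 → #5284001

x1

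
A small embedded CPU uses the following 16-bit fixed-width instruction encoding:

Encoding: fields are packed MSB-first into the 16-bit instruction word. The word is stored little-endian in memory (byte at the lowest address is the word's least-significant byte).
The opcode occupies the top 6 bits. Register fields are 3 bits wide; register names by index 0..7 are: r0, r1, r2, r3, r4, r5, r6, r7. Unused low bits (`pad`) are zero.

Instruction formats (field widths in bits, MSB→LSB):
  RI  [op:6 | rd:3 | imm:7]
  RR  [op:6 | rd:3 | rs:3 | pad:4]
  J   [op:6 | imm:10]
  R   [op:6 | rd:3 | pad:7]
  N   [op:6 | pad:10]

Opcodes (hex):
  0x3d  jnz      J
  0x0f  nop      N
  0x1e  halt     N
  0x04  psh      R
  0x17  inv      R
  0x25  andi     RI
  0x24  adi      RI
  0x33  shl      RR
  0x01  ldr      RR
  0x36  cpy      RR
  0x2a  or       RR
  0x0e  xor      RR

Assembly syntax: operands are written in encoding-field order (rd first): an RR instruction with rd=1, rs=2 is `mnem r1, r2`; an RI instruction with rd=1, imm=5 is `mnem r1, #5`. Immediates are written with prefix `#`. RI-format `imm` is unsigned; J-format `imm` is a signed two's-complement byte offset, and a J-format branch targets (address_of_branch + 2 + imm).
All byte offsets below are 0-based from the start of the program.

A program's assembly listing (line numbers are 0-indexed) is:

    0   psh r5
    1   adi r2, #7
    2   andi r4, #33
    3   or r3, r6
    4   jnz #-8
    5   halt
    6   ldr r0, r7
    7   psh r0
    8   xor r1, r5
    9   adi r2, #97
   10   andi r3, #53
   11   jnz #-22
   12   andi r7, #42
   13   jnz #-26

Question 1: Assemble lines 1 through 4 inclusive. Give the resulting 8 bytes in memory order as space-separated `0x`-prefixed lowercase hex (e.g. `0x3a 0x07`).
0x07 0x91 0x21 0x96 0xe0 0xa9 0xf8 0xf7

L1: adi op=0x24:6|rd=2:3|imm=7:7 ⇒ 0x9107 ⇒ little 07 91
L2: andi op=0x25:6|rd=4:3|imm=33:7 ⇒ 0x9621 ⇒ little 21 96
L3: or op=0x2a:6|rd=3:3|rs=6:3|pad=0:4 ⇒ 0xa9e0 ⇒ little e0 a9
L4: jnz op=0x3d:6|imm=-8:10 ⇒ 0xf7f8 ⇒ little f8 f7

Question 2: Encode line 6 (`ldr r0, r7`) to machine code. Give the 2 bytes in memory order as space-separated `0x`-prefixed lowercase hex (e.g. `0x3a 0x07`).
0x70 0x04

line 6 (ldr): pack op=0x1:6|rd=0:3|rs=7:3|pad=0:4 = 0x0470; little→ 70 04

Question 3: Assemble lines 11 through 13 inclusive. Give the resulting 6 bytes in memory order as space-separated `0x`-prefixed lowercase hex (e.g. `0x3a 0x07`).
L11: jnz op=0x3d:6|imm=-22:10 ⇒ 0xf7ea ⇒ little ea f7
L12: andi op=0x25:6|rd=7:3|imm=42:7 ⇒ 0x97aa ⇒ little aa 97
L13: jnz op=0x3d:6|imm=-26:10 ⇒ 0xf7e6 ⇒ little e6 f7

0xea 0xf7 0xaa 0x97 0xe6 0xf7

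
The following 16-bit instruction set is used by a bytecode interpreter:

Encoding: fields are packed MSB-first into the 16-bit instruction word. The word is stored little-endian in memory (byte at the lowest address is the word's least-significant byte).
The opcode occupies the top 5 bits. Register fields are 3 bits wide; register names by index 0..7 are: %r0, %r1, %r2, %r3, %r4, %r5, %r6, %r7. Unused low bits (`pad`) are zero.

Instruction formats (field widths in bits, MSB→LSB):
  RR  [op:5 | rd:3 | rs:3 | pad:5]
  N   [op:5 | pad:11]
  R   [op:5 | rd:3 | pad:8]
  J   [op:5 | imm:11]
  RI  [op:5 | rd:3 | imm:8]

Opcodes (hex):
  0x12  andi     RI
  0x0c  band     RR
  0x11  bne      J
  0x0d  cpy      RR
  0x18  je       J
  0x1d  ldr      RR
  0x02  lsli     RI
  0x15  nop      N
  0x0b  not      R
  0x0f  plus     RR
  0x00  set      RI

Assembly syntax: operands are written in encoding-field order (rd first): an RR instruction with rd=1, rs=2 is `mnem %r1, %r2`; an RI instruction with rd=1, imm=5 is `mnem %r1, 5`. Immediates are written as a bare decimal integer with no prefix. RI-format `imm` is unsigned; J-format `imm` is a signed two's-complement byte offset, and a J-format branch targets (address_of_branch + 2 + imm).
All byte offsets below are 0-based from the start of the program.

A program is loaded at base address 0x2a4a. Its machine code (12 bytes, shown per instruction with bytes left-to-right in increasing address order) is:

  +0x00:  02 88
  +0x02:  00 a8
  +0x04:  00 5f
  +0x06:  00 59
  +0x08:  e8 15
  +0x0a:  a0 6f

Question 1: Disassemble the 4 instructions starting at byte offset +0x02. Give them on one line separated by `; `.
nop; not %r7; not %r1; lsli %r5, 232

@+02  little-endian(00 a8) = 0xa800
  op=0xa800>>11=0x15 ⇒ nop (N)
@+04  little-endian(00 5f) = 0x5f00
  op=0x5f00>>11=0xb ⇒ not (R)
  [10:8] rd=7 = %r7
@+06  little-endian(00 59) = 0x5900
  op=0x5900>>11=0xb ⇒ not (R)
  [10:8] rd=1 = %r1
@+08  little-endian(e8 15) = 0x15e8
  op=0x15e8>>11=0x2 ⇒ lsli (RI)
  [10:8] rd=5 = %r5
  [7:0] imm=232 = 232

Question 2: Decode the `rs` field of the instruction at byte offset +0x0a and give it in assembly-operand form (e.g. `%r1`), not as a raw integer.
%r5

off 0x0a: read a0 6f as little → 0x6fa0
  opcode bits[15:11]=0xd: cpy/RR
  rd: (w>>8)&0x7=0x7 → %r7
  rs: (w>>5)&0x7=0x5 → %r5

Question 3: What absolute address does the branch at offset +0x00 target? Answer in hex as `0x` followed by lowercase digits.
@+00  little-endian(02 88) = 0x8802
  opcode bits[15:11]=0x11: bne/J
  [10:0] imm=2 = 2
  target = base 0x2a4a + off 0x00 + 2 + imm 2 = 0x2a4e

0x2a4e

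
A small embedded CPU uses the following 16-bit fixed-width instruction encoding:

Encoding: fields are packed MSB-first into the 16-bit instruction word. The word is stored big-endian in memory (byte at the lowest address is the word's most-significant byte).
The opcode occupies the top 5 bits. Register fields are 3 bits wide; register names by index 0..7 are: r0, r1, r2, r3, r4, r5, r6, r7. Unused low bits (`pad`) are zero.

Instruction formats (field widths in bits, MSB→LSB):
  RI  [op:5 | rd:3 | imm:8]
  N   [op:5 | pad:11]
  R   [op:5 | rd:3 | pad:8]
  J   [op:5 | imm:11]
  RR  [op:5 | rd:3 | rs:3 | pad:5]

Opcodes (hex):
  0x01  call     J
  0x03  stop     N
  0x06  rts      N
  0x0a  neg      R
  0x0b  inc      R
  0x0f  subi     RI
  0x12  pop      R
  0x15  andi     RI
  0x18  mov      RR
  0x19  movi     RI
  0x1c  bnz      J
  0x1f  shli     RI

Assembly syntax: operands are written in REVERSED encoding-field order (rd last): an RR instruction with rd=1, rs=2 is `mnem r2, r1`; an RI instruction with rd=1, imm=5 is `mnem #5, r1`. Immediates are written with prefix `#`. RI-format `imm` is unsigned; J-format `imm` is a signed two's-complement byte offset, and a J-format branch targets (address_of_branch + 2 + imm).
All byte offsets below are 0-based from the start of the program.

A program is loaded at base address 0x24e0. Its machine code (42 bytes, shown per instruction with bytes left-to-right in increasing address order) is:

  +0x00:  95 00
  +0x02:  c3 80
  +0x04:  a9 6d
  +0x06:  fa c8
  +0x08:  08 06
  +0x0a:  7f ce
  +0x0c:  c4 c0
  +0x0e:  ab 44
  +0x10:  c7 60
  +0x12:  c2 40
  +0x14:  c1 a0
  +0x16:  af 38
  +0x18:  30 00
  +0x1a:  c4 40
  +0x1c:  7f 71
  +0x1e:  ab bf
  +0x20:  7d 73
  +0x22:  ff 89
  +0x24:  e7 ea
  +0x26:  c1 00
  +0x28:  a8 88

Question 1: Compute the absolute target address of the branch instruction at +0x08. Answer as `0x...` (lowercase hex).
0x24f0

[08] 08 06 → 0x0806
  op=0x0806>>11=0x1 ⇒ call (J)
  imm: (w>>0)&0x7ff=0x6 → #6
  target = base 0x24e0 + off 0x08 + 2 + imm 6 = 0x24f0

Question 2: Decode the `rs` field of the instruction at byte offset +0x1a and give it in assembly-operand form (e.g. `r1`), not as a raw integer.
r2

[1a] c4 40 → 0xc440
  opcode bits[15:11]=0x18: mov/RR
  rd@[10:8]=0x4 ⇒ r4
  rs@[7:5]=0x2 ⇒ r2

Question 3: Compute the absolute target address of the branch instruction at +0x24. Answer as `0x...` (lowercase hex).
[24] e7 ea → 0xe7ea
  op=0xe7ea>>11=0x1c ⇒ bnz (J)
  [10:0] imm=2026 (s11→-22) = #-22
  target = base 0x24e0 + off 0x24 + 2 + imm -22 = 0x24f0

0x24f0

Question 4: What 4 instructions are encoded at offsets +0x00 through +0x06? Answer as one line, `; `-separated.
pop r5; mov r4, r3; andi #109, r1; shli #200, r2

off 0x00: read 95 00 as big → 0x9500
  top 5b → 0x12 → pop [R]
  rd: (w>>8)&0x7=0x5 → r5
off 0x02: read c3 80 as big → 0xc380
  top 5b → 0x18 → mov [RR]
  rd: (w>>8)&0x7=0x3 → r3
  rs: (w>>5)&0x7=0x4 → r4
off 0x04: read a9 6d as big → 0xa96d
  top 5b → 0x15 → andi [RI]
  rd: (w>>8)&0x7=0x1 → r1
  imm: (w>>0)&0xff=0x6d → #109
off 0x06: read fa c8 as big → 0xfac8
  top 5b → 0x1f → shli [RI]
  rd: (w>>8)&0x7=0x2 → r2
  imm: (w>>0)&0xff=0xc8 → #200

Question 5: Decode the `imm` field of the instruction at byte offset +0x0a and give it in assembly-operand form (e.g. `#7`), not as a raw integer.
off 0x0a: read 7f ce as big → 0x7fce
  opcode bits[15:11]=0xf: subi/RI
  rd@[10:8]=0x7 ⇒ r7
  imm@[7:0]=0xce ⇒ #206

#206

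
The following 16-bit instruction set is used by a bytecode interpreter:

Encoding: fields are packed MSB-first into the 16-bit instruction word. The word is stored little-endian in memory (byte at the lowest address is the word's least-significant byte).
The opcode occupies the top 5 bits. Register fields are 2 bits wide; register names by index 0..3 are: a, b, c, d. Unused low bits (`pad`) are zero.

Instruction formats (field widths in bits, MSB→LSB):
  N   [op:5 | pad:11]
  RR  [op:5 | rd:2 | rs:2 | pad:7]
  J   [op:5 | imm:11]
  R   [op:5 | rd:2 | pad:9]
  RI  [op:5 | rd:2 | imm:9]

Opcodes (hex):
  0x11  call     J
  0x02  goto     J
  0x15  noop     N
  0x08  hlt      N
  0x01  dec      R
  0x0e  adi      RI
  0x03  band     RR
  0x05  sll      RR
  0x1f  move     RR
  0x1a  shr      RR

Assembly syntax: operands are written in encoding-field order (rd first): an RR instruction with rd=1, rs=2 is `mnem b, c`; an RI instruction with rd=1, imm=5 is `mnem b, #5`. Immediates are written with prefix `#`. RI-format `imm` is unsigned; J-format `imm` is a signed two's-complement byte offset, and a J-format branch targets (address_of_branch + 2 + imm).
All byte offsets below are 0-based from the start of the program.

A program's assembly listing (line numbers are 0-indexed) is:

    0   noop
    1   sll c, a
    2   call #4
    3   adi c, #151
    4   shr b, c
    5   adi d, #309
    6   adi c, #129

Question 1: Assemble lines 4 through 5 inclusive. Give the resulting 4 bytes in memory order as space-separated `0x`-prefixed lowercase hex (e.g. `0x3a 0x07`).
line 4 (shr): pack op=0x1a:5|rd=1:2|rs=2:2|pad=0:7 = 0xd300; little→ 00 d3
line 5 (adi): pack op=0xe:5|rd=3:2|imm=309:9 = 0x7735; little→ 35 77

0x00 0xd3 0x35 0x77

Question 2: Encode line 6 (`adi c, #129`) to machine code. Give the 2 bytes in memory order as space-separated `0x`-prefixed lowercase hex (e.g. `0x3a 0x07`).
line 6 (adi): pack op=0xe:5|rd=2:2|imm=129:9 = 0x7481; little→ 81 74

0x81 0x74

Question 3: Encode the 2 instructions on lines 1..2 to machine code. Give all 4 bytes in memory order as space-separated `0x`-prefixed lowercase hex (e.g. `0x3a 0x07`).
line 1 (sll): pack op=0x5:5|rd=2:2|rs=0:2|pad=0:7 = 0x2c00; little→ 00 2c
line 2 (call): pack op=0x11:5|imm=4:11 = 0x8804; little→ 04 88

0x00 0x2c 0x04 0x88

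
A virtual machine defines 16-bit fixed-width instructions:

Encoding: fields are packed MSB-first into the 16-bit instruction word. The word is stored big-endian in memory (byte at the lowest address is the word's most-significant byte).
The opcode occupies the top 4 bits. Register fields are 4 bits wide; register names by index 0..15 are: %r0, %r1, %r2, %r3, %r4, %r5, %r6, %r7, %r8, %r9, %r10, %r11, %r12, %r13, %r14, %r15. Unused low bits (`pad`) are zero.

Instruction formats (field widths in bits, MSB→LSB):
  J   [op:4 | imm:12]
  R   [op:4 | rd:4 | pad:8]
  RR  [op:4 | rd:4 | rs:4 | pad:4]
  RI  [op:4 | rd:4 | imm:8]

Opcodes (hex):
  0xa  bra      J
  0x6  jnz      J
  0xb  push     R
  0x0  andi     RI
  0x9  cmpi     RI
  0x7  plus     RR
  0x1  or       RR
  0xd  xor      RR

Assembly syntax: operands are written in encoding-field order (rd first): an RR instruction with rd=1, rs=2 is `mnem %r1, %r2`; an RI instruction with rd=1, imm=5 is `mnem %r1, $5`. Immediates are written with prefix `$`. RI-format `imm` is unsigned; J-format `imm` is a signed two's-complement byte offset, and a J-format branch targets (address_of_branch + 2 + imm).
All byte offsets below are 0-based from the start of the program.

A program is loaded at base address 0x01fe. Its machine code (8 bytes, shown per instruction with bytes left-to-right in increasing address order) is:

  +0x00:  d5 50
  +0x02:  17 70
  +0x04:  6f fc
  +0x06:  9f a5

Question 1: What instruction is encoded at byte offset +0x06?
cmpi %r15, $165

+0x06: 9f a5 ⇒ word 0x9fa5 (big)
  opcode bits[15:12]=0x9: cmpi/RI
  [11:8] rd=15 = %r15
  [7:0] imm=165 = $165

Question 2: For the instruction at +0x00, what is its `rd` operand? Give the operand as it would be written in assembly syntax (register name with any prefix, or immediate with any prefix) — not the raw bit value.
%r5

+0x00: d5 50 ⇒ word 0xd550 (big)
  top 4b → 0xd → xor [RR]
  [11:8] rd=5 = %r5
  [7:4] rs=5 = %r5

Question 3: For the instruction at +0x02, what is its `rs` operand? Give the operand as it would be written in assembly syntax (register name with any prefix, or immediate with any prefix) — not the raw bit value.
off 0x02: read 17 70 as big → 0x1770
  op=0x1770>>12=0x1 ⇒ or (RR)
  rd@[11:8]=0x7 ⇒ %r7
  rs@[7:4]=0x7 ⇒ %r7

%r7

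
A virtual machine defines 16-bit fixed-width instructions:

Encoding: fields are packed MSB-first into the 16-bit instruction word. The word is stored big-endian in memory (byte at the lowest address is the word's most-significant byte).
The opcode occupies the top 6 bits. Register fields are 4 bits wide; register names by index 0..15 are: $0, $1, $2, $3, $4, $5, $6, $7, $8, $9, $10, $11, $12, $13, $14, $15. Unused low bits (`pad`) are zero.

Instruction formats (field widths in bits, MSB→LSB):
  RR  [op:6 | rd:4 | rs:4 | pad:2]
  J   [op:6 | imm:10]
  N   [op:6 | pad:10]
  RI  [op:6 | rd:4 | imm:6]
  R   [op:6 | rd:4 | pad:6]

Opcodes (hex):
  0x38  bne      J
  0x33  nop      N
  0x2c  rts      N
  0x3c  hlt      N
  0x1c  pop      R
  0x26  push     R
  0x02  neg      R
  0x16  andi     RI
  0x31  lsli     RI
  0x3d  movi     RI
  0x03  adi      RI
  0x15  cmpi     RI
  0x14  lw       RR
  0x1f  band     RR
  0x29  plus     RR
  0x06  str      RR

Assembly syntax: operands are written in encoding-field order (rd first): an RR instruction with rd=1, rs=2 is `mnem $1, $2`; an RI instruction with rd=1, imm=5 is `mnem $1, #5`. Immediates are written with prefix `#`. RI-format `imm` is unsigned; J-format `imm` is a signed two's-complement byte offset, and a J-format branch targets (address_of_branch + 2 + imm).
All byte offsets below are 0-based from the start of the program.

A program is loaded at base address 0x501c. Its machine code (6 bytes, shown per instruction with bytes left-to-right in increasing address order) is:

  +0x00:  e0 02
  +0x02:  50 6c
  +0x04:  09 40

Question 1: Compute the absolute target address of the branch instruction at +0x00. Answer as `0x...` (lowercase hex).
0x5020

off 0x00: read e0 02 as big → 0xe002
  op=0xe002>>10=0x38 ⇒ bne (J)
  [9:0] imm=2 = #2
  target = base 0x501c + off 0x00 + 2 + imm 2 = 0x5020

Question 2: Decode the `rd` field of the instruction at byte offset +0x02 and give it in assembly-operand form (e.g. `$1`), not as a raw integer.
$1

+0x02: 50 6c ⇒ word 0x506c (big)
  op=0x506c>>10=0x14 ⇒ lw (RR)
  rd@[9:6]=0x1 ⇒ $1
  rs@[5:2]=0xb ⇒ $11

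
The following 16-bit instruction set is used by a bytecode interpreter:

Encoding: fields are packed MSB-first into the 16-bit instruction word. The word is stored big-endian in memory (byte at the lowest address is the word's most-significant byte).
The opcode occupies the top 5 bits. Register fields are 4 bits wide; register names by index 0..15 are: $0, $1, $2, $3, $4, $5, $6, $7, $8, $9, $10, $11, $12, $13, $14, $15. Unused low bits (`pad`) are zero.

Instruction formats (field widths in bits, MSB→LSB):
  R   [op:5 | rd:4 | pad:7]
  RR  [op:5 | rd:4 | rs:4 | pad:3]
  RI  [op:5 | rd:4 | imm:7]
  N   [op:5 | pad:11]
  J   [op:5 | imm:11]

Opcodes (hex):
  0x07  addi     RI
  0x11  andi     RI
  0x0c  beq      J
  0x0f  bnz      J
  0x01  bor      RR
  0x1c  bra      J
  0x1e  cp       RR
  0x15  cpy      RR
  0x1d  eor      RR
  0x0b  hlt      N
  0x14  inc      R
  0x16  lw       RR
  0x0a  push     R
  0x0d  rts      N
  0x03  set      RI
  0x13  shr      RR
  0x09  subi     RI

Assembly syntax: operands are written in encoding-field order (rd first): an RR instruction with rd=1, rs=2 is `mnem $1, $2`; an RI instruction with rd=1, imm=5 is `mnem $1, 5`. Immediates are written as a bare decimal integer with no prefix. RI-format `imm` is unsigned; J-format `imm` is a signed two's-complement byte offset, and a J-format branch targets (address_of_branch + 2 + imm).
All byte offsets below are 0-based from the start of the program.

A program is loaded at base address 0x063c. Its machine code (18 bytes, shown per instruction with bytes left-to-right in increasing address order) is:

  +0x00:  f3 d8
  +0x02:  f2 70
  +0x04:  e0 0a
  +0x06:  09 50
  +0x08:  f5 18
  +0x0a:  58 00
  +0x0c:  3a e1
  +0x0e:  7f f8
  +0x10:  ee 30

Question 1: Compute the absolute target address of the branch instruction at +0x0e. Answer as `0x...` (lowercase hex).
off 0x0e: read 7f f8 as big → 0x7ff8
  top 5b → 0xf → bnz [J]
  [10:0] imm=2040 (s11→-8) = -8
  target = base 0x063c + off 0x0e + 2 + imm -8 = 0x0644

0x0644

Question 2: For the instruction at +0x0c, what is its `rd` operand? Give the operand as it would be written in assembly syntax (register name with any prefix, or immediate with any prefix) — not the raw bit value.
$5

@+0c  big-endian(3a e1) = 0x3ae1
  op=0x3ae1>>11=0x7 ⇒ addi (RI)
  [10:7] rd=5 = $5
  [6:0] imm=97 = 97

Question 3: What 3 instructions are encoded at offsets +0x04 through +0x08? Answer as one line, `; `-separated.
+0x04: e0 0a ⇒ word 0xe00a (big)
  op=0xe00a>>11=0x1c ⇒ bra (J)
  imm: (w>>0)&0x7ff=0xa → 10
+0x06: 09 50 ⇒ word 0x0950 (big)
  op=0x0950>>11=0x1 ⇒ bor (RR)
  rd: (w>>7)&0xf=0x2 → $2
  rs: (w>>3)&0xf=0xa → $10
+0x08: f5 18 ⇒ word 0xf518 (big)
  op=0xf518>>11=0x1e ⇒ cp (RR)
  rd: (w>>7)&0xf=0xa → $10
  rs: (w>>3)&0xf=0x3 → $3

bra 10; bor $2, $10; cp $10, $3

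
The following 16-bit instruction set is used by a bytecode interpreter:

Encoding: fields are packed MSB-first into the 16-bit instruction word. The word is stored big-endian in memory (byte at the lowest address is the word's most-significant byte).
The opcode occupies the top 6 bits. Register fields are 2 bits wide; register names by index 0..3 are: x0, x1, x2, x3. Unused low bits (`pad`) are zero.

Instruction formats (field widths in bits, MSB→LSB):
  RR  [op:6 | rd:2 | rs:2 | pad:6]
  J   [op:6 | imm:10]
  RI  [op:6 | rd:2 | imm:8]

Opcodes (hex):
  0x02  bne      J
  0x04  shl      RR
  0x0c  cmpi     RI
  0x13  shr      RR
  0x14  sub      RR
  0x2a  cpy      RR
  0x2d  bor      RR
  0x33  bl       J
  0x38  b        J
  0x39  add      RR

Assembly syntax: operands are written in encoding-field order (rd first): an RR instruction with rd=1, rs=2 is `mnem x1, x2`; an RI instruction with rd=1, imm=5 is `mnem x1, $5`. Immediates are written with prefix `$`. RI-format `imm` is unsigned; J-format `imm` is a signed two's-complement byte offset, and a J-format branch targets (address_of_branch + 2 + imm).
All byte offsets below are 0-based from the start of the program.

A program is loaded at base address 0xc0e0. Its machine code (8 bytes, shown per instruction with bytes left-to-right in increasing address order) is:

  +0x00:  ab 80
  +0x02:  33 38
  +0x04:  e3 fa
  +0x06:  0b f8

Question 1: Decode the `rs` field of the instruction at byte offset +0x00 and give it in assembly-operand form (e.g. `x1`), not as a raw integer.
x2

@+00  big-endian(ab 80) = 0xab80
  opcode bits[15:10]=0x2a: cpy/RR
  [9:8] rd=3 = x3
  [7:6] rs=2 = x2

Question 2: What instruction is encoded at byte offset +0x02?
+0x02: 33 38 ⇒ word 0x3338 (big)
  top 6b → 0xc → cmpi [RI]
  [9:8] rd=3 = x3
  [7:0] imm=56 = $56

cmpi x3, $56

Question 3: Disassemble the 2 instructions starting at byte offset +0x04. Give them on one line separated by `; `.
@+04  big-endian(e3 fa) = 0xe3fa
  op=0xe3fa>>10=0x38 ⇒ b (J)
  [9:0] imm=1018 (s10→-6) = $-6
@+06  big-endian(0b f8) = 0x0bf8
  op=0x0bf8>>10=0x2 ⇒ bne (J)
  [9:0] imm=1016 (s10→-8) = $-8

b $-6; bne $-8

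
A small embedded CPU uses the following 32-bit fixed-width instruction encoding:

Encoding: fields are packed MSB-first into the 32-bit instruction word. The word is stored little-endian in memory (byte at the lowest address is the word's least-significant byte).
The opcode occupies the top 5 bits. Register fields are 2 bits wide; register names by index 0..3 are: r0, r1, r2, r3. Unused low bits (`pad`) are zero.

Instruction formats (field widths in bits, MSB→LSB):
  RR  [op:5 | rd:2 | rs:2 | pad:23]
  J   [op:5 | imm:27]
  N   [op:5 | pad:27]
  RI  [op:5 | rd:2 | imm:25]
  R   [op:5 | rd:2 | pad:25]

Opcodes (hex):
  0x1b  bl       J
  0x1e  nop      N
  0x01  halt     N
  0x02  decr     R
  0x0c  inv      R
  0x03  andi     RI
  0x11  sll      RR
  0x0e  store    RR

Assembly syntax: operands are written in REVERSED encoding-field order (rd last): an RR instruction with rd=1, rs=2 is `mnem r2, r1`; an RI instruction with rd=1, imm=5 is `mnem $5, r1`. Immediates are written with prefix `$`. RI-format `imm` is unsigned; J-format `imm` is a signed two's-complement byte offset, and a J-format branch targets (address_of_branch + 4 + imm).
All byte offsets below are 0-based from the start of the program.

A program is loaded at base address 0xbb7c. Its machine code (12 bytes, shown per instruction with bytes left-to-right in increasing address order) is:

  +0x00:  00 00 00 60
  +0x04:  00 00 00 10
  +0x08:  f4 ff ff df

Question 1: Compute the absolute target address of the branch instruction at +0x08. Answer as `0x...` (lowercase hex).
off 0x08: read f4 ff ff df as little → 0xdffffff4
  opcode bits[31:27]=0x1b: bl/J
  imm: (w>>0)&0x7ffffff=0x7fffff4 (s27→-12) → $-12
  target = base 0xbb7c + off 0x08 + 4 + imm -12 = 0xbb7c

0xbb7c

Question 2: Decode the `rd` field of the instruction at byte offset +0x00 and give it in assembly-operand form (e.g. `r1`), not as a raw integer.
off 0x00: read 00 00 00 60 as little → 0x60000000
  opcode bits[31:27]=0xc: inv/R
  rd@[26:25]=0x0 ⇒ r0

r0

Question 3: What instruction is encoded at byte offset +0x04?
+0x04: 00 00 00 10 ⇒ word 0x10000000 (little)
  op=0x10000000>>27=0x2 ⇒ decr (R)
  [26:25] rd=0 = r0

decr r0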